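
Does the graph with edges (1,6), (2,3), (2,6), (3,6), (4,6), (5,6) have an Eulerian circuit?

Step 1: Find the degree of each vertex:
  deg(1) = 1
  deg(2) = 2
  deg(3) = 2
  deg(4) = 1
  deg(5) = 1
  deg(6) = 5

Step 2: Count vertices with odd degree:
  Odd-degree vertices: 1, 4, 5, 6 (4 total)

Step 3: Apply Euler's theorem:
  - Eulerian circuit exists iff graph is connected and all vertices have even degree
  - Eulerian path exists iff graph is connected and has 0 or 2 odd-degree vertices

Graph has 4 odd-degree vertices (need 0 or 2).
Neither Eulerian path nor Eulerian circuit exists.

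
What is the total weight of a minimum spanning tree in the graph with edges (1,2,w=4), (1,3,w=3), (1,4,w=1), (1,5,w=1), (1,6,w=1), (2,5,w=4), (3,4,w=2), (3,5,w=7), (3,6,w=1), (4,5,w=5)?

Apply Kruskal's algorithm (sort edges by weight, add if no cycle):

Sorted edges by weight:
  (1,4) w=1
  (1,6) w=1
  (1,5) w=1
  (3,6) w=1
  (3,4) w=2
  (1,3) w=3
  (1,2) w=4
  (2,5) w=4
  (4,5) w=5
  (3,5) w=7

Add edge (1,4) w=1 -- no cycle. Running total: 1
Add edge (1,6) w=1 -- no cycle. Running total: 2
Add edge (1,5) w=1 -- no cycle. Running total: 3
Add edge (3,6) w=1 -- no cycle. Running total: 4
Skip edge (3,4) w=2 -- would create cycle
Skip edge (1,3) w=3 -- would create cycle
Add edge (1,2) w=4 -- no cycle. Running total: 8

MST edges: (1,4,w=1), (1,6,w=1), (1,5,w=1), (3,6,w=1), (1,2,w=4)
Total MST weight: 1 + 1 + 1 + 1 + 4 = 8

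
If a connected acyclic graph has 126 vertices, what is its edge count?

A tree on n vertices always has exactly n - 1 edges.
For n = 126: edges = 126 - 1 = 125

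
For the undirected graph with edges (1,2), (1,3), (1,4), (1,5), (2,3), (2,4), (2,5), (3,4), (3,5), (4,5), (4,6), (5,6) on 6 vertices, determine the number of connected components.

Step 1: Build adjacency list from edges:
  1: 2, 3, 4, 5
  2: 1, 3, 4, 5
  3: 1, 2, 4, 5
  4: 1, 2, 3, 5, 6
  5: 1, 2, 3, 4, 6
  6: 4, 5

Step 2: Run BFS/DFS from vertex 1:
  Visited: {1, 2, 3, 4, 5, 6}
  Reached 6 of 6 vertices

Step 3: All 6 vertices reached from vertex 1, so the graph is connected.
Number of connected components: 1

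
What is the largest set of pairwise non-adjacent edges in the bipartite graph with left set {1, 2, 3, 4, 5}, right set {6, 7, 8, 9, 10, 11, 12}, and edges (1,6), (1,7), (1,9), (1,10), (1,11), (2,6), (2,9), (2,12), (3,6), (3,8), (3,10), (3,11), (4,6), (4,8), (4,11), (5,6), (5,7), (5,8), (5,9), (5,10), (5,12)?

Step 1: List the neighbors of each left vertex:
  1: 6, 7, 9, 10, 11
  2: 6, 9, 12
  3: 6, 8, 10, 11
  4: 6, 8, 11
  5: 6, 7, 8, 9, 10, 12

Step 2: Greedily match left vertices, then look for augmenting paths:
  Match 1 -- 6
  Match 2 -- 9
  Match 3 -- 8
  Match 4 -- 11
  Match 5 -- 7
  No augmenting path remains.

Step 3: Verify this is maximum:
  Matching size 5 = min(|L|, |R|) = min(5, 7), which is an upper bound, so this matching is maximum.

Maximum matching: {(1,6), (2,9), (3,8), (4,11), (5,7)}
Size: 5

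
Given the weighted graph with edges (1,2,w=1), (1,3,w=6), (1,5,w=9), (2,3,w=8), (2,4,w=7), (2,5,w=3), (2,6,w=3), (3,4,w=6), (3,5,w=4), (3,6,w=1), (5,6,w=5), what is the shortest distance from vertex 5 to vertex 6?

Step 1: Build adjacency list with weights:
  1: 2(w=1), 3(w=6), 5(w=9)
  2: 1(w=1), 3(w=8), 4(w=7), 5(w=3), 6(w=3)
  3: 1(w=6), 2(w=8), 4(w=6), 5(w=4), 6(w=1)
  4: 2(w=7), 3(w=6)
  5: 1(w=9), 2(w=3), 3(w=4), 6(w=5)
  6: 2(w=3), 3(w=1), 5(w=5)

Step 2: Apply Dijkstra's algorithm from vertex 5:
  Visit vertex 5 (distance=0)
    Update dist[1] = 9
    Update dist[2] = 3
    Update dist[3] = 4
    Update dist[6] = 5
  Visit vertex 2 (distance=3)
    Update dist[1] = 4
    Update dist[4] = 10
  Visit vertex 1 (distance=4)
  Visit vertex 3 (distance=4)
  Visit vertex 6 (distance=5)

Step 3: Shortest path: 5 -> 6
Total weight: 5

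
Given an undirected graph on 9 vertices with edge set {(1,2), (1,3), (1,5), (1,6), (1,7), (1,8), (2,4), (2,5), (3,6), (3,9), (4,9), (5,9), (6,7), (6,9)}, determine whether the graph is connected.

Step 1: Build adjacency list from edges:
  1: 2, 3, 5, 6, 7, 8
  2: 1, 4, 5
  3: 1, 6, 9
  4: 2, 9
  5: 1, 2, 9
  6: 1, 3, 7, 9
  7: 1, 6
  8: 1
  9: 3, 4, 5, 6

Step 2: Run BFS/DFS from vertex 1:
  Visited: {1, 2, 3, 5, 6, 7, 8, 4, 9}
  Reached 9 of 9 vertices

Step 3: All 9 vertices reached from vertex 1, so the graph is connected.
Answer: Yes, the graph is connected.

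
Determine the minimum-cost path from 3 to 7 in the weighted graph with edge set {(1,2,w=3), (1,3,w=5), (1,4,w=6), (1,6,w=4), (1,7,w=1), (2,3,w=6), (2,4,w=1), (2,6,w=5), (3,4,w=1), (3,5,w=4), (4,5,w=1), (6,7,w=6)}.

Step 1: Build adjacency list with weights:
  1: 2(w=3), 3(w=5), 4(w=6), 6(w=4), 7(w=1)
  2: 1(w=3), 3(w=6), 4(w=1), 6(w=5)
  3: 1(w=5), 2(w=6), 4(w=1), 5(w=4)
  4: 1(w=6), 2(w=1), 3(w=1), 5(w=1)
  5: 3(w=4), 4(w=1)
  6: 1(w=4), 2(w=5), 7(w=6)
  7: 1(w=1), 6(w=6)

Step 2: Apply Dijkstra's algorithm from vertex 3:
  Visit vertex 3 (distance=0)
    Update dist[1] = 5
    Update dist[2] = 6
    Update dist[4] = 1
    Update dist[5] = 4
  Visit vertex 4 (distance=1)
    Update dist[2] = 2
    Update dist[5] = 2
  Visit vertex 2 (distance=2)
    Update dist[6] = 7
  Visit vertex 5 (distance=2)
  Visit vertex 1 (distance=5)
    Update dist[7] = 6
  Visit vertex 7 (distance=6)

Step 3: Shortest path: 3 -> 1 -> 7
Total weight: 5 + 1 = 6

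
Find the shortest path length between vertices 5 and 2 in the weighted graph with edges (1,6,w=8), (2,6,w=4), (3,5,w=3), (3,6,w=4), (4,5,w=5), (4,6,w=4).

Step 1: Build adjacency list with weights:
  1: 6(w=8)
  2: 6(w=4)
  3: 5(w=3), 6(w=4)
  4: 5(w=5), 6(w=4)
  5: 3(w=3), 4(w=5)
  6: 1(w=8), 2(w=4), 3(w=4), 4(w=4)

Step 2: Apply Dijkstra's algorithm from vertex 5:
  Visit vertex 5 (distance=0)
    Update dist[3] = 3
    Update dist[4] = 5
  Visit vertex 3 (distance=3)
    Update dist[6] = 7
  Visit vertex 4 (distance=5)
  Visit vertex 6 (distance=7)
    Update dist[1] = 15
    Update dist[2] = 11
  Visit vertex 2 (distance=11)

Step 3: Shortest path: 5 -> 3 -> 6 -> 2
Total weight: 3 + 4 + 4 = 11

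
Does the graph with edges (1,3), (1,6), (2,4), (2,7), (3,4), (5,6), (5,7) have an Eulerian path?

Step 1: Find the degree of each vertex:
  deg(1) = 2
  deg(2) = 2
  deg(3) = 2
  deg(4) = 2
  deg(5) = 2
  deg(6) = 2
  deg(7) = 2

Step 2: Count vertices with odd degree:
  All vertices have even degree (0 odd-degree vertices)

Step 3: Apply Euler's theorem:
  - Eulerian circuit exists iff graph is connected and all vertices have even degree
  - Eulerian path exists iff graph is connected and has 0 or 2 odd-degree vertices

Graph is connected with 0 odd-degree vertices.
Both Eulerian circuit and Eulerian path exist.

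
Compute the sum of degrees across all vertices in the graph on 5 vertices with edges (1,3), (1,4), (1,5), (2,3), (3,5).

Step 1: Count edges incident to each vertex:
  deg(1) = 3 (neighbors: 3, 4, 5)
  deg(2) = 1 (neighbors: 3)
  deg(3) = 3 (neighbors: 1, 2, 5)
  deg(4) = 1 (neighbors: 1)
  deg(5) = 2 (neighbors: 1, 3)

Step 2: Sum all degrees:
  3 + 1 + 3 + 1 + 2 = 10

Verification: sum of degrees = 2 * |E| = 2 * 5 = 10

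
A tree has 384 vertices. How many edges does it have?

A tree on n vertices always has exactly n - 1 edges.
For n = 384: edges = 384 - 1 = 383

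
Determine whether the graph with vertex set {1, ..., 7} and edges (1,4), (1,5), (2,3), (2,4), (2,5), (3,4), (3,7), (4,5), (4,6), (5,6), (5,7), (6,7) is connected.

Step 1: Build adjacency list from edges:
  1: 4, 5
  2: 3, 4, 5
  3: 2, 4, 7
  4: 1, 2, 3, 5, 6
  5: 1, 2, 4, 6, 7
  6: 4, 5, 7
  7: 3, 5, 6

Step 2: Run BFS/DFS from vertex 1:
  Visited: {1, 4, 5, 2, 3, 6, 7}
  Reached 7 of 7 vertices

Step 3: All 7 vertices reached from vertex 1, so the graph is connected.
Answer: Yes, the graph is connected.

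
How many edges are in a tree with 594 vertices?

A tree on n vertices always has exactly n - 1 edges.
For n = 594: edges = 594 - 1 = 593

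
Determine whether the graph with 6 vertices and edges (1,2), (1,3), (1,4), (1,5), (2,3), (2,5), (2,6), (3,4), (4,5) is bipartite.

Step 1: Attempt 2-coloring using BFS:
  Start at vertex 1, assign color 0
  Color vertex 2 with color 1 (neighbor of 1)
  Color vertex 3 with color 1 (neighbor of 1)
  Color vertex 4 with color 1 (neighbor of 1)
  Color vertex 5 with color 1 (neighbor of 1)

Step 2: Conflict found! Vertices 2 and 3 are adjacent but have the same color.
This means the graph contains an odd cycle.

The graph is NOT bipartite.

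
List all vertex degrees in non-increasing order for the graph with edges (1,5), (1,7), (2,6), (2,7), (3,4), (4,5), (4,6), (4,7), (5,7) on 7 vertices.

Step 1: Count edges incident to each vertex:
  deg(1) = 2 (neighbors: 5, 7)
  deg(2) = 2 (neighbors: 6, 7)
  deg(3) = 1 (neighbors: 4)
  deg(4) = 4 (neighbors: 3, 5, 6, 7)
  deg(5) = 3 (neighbors: 1, 4, 7)
  deg(6) = 2 (neighbors: 2, 4)
  deg(7) = 4 (neighbors: 1, 2, 4, 5)

Step 2: Sort degrees in non-increasing order:
  Degrees: [2, 2, 1, 4, 3, 2, 4] -> sorted: [4, 4, 3, 2, 2, 2, 1]

Degree sequence: [4, 4, 3, 2, 2, 2, 1]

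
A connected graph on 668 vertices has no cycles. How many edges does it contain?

A tree on n vertices always has exactly n - 1 edges.
For n = 668: edges = 668 - 1 = 667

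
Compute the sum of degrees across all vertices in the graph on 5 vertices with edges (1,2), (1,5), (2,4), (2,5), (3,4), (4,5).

Step 1: Count edges incident to each vertex:
  deg(1) = 2 (neighbors: 2, 5)
  deg(2) = 3 (neighbors: 1, 4, 5)
  deg(3) = 1 (neighbors: 4)
  deg(4) = 3 (neighbors: 2, 3, 5)
  deg(5) = 3 (neighbors: 1, 2, 4)

Step 2: Sum all degrees:
  2 + 3 + 1 + 3 + 3 = 12

Verification: sum of degrees = 2 * |E| = 2 * 6 = 12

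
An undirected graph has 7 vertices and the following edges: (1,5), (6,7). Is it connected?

Step 1: Build adjacency list from edges:
  1: 5
  2: (none)
  3: (none)
  4: (none)
  5: 1
  6: 7
  7: 6

Step 2: Run BFS/DFS from vertex 1:
  Visited: {1, 5}
  Reached 2 of 7 vertices

Step 3: Only 2 of 7 vertices reached. Graph is disconnected.
Connected components: {1, 5}, {2}, {3}, {4}, {6, 7}
Answer: No, the graph is not connected (5 components).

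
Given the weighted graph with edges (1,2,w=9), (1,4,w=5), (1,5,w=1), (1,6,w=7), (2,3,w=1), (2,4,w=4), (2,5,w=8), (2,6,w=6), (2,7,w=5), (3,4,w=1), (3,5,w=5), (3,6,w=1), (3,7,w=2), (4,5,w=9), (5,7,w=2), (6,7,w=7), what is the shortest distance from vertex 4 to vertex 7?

Step 1: Build adjacency list with weights:
  1: 2(w=9), 4(w=5), 5(w=1), 6(w=7)
  2: 1(w=9), 3(w=1), 4(w=4), 5(w=8), 6(w=6), 7(w=5)
  3: 2(w=1), 4(w=1), 5(w=5), 6(w=1), 7(w=2)
  4: 1(w=5), 2(w=4), 3(w=1), 5(w=9)
  5: 1(w=1), 2(w=8), 3(w=5), 4(w=9), 7(w=2)
  6: 1(w=7), 2(w=6), 3(w=1), 7(w=7)
  7: 2(w=5), 3(w=2), 5(w=2), 6(w=7)

Step 2: Apply Dijkstra's algorithm from vertex 4:
  Visit vertex 4 (distance=0)
    Update dist[1] = 5
    Update dist[2] = 4
    Update dist[3] = 1
    Update dist[5] = 9
  Visit vertex 3 (distance=1)
    Update dist[2] = 2
    Update dist[5] = 6
    Update dist[6] = 2
    Update dist[7] = 3
  Visit vertex 2 (distance=2)
  Visit vertex 6 (distance=2)
  Visit vertex 7 (distance=3)
    Update dist[5] = 5

Step 3: Shortest path: 4 -> 3 -> 7
Total weight: 1 + 2 = 3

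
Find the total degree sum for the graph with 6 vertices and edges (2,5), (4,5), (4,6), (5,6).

Step 1: Count edges incident to each vertex:
  deg(1) = 0 (neighbors: none)
  deg(2) = 1 (neighbors: 5)
  deg(3) = 0 (neighbors: none)
  deg(4) = 2 (neighbors: 5, 6)
  deg(5) = 3 (neighbors: 2, 4, 6)
  deg(6) = 2 (neighbors: 4, 5)

Step 2: Sum all degrees:
  0 + 1 + 0 + 2 + 3 + 2 = 8

Verification: sum of degrees = 2 * |E| = 2 * 4 = 8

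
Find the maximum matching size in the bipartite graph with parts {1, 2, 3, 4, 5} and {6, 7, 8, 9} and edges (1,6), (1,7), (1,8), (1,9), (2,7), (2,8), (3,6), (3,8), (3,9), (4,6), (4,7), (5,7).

Step 1: List the neighbors of each left vertex:
  1: 6, 7, 8, 9
  2: 7, 8
  3: 6, 8, 9
  4: 6, 7
  5: 7

Step 2: Greedily match left vertices, then look for augmenting paths:
  Match 1 -- 9
  Match 2 -- 7
  Match 3 -- 8
  Match 4 -- 6
  No augmenting path remains.

Step 3: Verify this is maximum:
  Matching size 4 = min(|L|, |R|) = min(5, 4), which is an upper bound, so this matching is maximum.

Maximum matching: {(1,9), (2,7), (3,8), (4,6)}
Size: 4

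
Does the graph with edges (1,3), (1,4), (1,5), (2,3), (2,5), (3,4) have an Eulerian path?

Step 1: Find the degree of each vertex:
  deg(1) = 3
  deg(2) = 2
  deg(3) = 3
  deg(4) = 2
  deg(5) = 2

Step 2: Count vertices with odd degree:
  Odd-degree vertices: 1, 3 (2 total)

Step 3: Apply Euler's theorem:
  - Eulerian circuit exists iff graph is connected and all vertices have even degree
  - Eulerian path exists iff graph is connected and has 0 or 2 odd-degree vertices

Graph is connected with exactly 2 odd-degree vertices (1, 3).
Eulerian path exists (starting and ending at the odd-degree vertices), but no Eulerian circuit.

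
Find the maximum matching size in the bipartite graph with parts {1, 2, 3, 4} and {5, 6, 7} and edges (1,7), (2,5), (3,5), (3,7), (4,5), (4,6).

Step 1: List the neighbors of each left vertex:
  1: 7
  2: 5
  3: 5, 7
  4: 5, 6

Step 2: Greedily match left vertices, then look for augmenting paths:
  Match 1 -- 7
  Match 2 -- 5
  Match 4 -- 6
  No augmenting path remains.

Step 3: Verify this is maximum:
  Matching size 3 = min(|L|, |R|) = min(4, 3), which is an upper bound, so this matching is maximum.

Maximum matching: {(1,7), (2,5), (4,6)}
Size: 3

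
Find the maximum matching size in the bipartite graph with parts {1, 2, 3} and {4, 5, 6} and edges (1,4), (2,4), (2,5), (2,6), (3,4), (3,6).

Step 1: List the neighbors of each left vertex:
  1: 4
  2: 4, 5, 6
  3: 4, 6

Step 2: Greedily match left vertices, then look for augmenting paths:
  Match 1 -- 4
  Match 2 -- 5
  Match 3 -- 6
  No augmenting path remains.

Step 3: Verify this is maximum:
  Matching size 3 = min(|L|, |R|) = min(3, 3), which is an upper bound, so this matching is maximum.

Maximum matching: {(1,4), (2,5), (3,6)}
Size: 3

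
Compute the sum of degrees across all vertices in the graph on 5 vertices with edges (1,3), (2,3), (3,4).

Step 1: Count edges incident to each vertex:
  deg(1) = 1 (neighbors: 3)
  deg(2) = 1 (neighbors: 3)
  deg(3) = 3 (neighbors: 1, 2, 4)
  deg(4) = 1 (neighbors: 3)
  deg(5) = 0 (neighbors: none)

Step 2: Sum all degrees:
  1 + 1 + 3 + 1 + 0 = 6

Verification: sum of degrees = 2 * |E| = 2 * 3 = 6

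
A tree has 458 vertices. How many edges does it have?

A tree on n vertices always has exactly n - 1 edges.
For n = 458: edges = 458 - 1 = 457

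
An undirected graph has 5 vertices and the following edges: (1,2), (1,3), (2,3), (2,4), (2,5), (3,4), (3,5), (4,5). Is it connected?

Step 1: Build adjacency list from edges:
  1: 2, 3
  2: 1, 3, 4, 5
  3: 1, 2, 4, 5
  4: 2, 3, 5
  5: 2, 3, 4

Step 2: Run BFS/DFS from vertex 1:
  Visited: {1, 2, 3, 4, 5}
  Reached 5 of 5 vertices

Step 3: All 5 vertices reached from vertex 1, so the graph is connected.
Answer: Yes, the graph is connected.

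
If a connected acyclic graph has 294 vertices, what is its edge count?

A tree on n vertices always has exactly n - 1 edges.
For n = 294: edges = 294 - 1 = 293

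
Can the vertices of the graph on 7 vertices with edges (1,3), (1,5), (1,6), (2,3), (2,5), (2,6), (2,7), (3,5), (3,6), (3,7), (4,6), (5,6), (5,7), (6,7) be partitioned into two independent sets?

Step 1: Attempt 2-coloring using BFS:
  Start at vertex 1, assign color 0
  Color vertex 3 with color 1 (neighbor of 1)
  Color vertex 5 with color 1 (neighbor of 1)
  Color vertex 6 with color 1 (neighbor of 1)
  Color vertex 2 with color 0 (neighbor of 3)

Step 2: Conflict found! Vertices 3 and 5 are adjacent but have the same color.
This means the graph contains an odd cycle.

The graph is NOT bipartite.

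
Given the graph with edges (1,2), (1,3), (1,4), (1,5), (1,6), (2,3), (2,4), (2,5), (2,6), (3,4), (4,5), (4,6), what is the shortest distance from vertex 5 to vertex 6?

Step 1: Build adjacency list:
  1: 2, 3, 4, 5, 6
  2: 1, 3, 4, 5, 6
  3: 1, 2, 4
  4: 1, 2, 3, 5, 6
  5: 1, 2, 4
  6: 1, 2, 4

Step 2: BFS from vertex 5 to find shortest path to 6:
  vertex 1 reached at distance 1
  vertex 2 reached at distance 1
  vertex 4 reached at distance 1
  vertex 3 reached at distance 2
  vertex 6 reached at distance 2

Step 3: Shortest path: 5 -> 1 -> 6
Path length: 2 edges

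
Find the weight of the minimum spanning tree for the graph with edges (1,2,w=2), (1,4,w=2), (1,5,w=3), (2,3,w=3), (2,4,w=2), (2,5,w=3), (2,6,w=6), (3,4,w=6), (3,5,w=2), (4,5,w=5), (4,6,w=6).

Apply Kruskal's algorithm (sort edges by weight, add if no cycle):

Sorted edges by weight:
  (1,2) w=2
  (1,4) w=2
  (2,4) w=2
  (3,5) w=2
  (1,5) w=3
  (2,5) w=3
  (2,3) w=3
  (4,5) w=5
  (2,6) w=6
  (3,4) w=6
  (4,6) w=6

Add edge (1,2) w=2 -- no cycle. Running total: 2
Add edge (1,4) w=2 -- no cycle. Running total: 4
Skip edge (2,4) w=2 -- would create cycle
Add edge (3,5) w=2 -- no cycle. Running total: 6
Add edge (1,5) w=3 -- no cycle. Running total: 9
Skip edge (2,5) w=3 -- would create cycle
Skip edge (2,3) w=3 -- would create cycle
Skip edge (4,5) w=5 -- would create cycle
Add edge (2,6) w=6 -- no cycle. Running total: 15

MST edges: (1,2,w=2), (1,4,w=2), (3,5,w=2), (1,5,w=3), (2,6,w=6)
Total MST weight: 2 + 2 + 2 + 3 + 6 = 15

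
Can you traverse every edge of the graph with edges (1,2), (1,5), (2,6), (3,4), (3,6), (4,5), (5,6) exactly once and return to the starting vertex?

Step 1: Find the degree of each vertex:
  deg(1) = 2
  deg(2) = 2
  deg(3) = 2
  deg(4) = 2
  deg(5) = 3
  deg(6) = 3

Step 2: Count vertices with odd degree:
  Odd-degree vertices: 5, 6 (2 total)

Step 3: Apply Euler's theorem:
  - Eulerian circuit exists iff graph is connected and all vertices have even degree
  - Eulerian path exists iff graph is connected and has 0 or 2 odd-degree vertices

Graph is connected with exactly 2 odd-degree vertices (5, 6).
Eulerian path exists (starting and ending at the odd-degree vertices), but no Eulerian circuit.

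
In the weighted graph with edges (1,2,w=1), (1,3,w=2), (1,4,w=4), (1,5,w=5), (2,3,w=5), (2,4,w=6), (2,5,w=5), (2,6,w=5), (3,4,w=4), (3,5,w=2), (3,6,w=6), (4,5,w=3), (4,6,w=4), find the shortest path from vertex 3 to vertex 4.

Step 1: Build adjacency list with weights:
  1: 2(w=1), 3(w=2), 4(w=4), 5(w=5)
  2: 1(w=1), 3(w=5), 4(w=6), 5(w=5), 6(w=5)
  3: 1(w=2), 2(w=5), 4(w=4), 5(w=2), 6(w=6)
  4: 1(w=4), 2(w=6), 3(w=4), 5(w=3), 6(w=4)
  5: 1(w=5), 2(w=5), 3(w=2), 4(w=3)
  6: 2(w=5), 3(w=6), 4(w=4)

Step 2: Apply Dijkstra's algorithm from vertex 3:
  Visit vertex 3 (distance=0)
    Update dist[1] = 2
    Update dist[2] = 5
    Update dist[4] = 4
    Update dist[5] = 2
    Update dist[6] = 6
  Visit vertex 1 (distance=2)
    Update dist[2] = 3
  Visit vertex 5 (distance=2)
  Visit vertex 2 (distance=3)
  Visit vertex 4 (distance=4)

Step 3: Shortest path: 3 -> 4
Total weight: 4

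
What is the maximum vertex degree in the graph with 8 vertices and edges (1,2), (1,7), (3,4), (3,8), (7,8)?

Step 1: Count edges incident to each vertex:
  deg(1) = 2 (neighbors: 2, 7)
  deg(2) = 1 (neighbors: 1)
  deg(3) = 2 (neighbors: 4, 8)
  deg(4) = 1 (neighbors: 3)
  deg(5) = 0 (neighbors: none)
  deg(6) = 0 (neighbors: none)
  deg(7) = 2 (neighbors: 1, 8)
  deg(8) = 2 (neighbors: 3, 7)

Step 2: Find maximum:
  max(2, 1, 2, 1, 0, 0, 2, 2) = 2 (vertex 1)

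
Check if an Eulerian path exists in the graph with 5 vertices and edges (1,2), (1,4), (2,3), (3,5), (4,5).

Step 1: Find the degree of each vertex:
  deg(1) = 2
  deg(2) = 2
  deg(3) = 2
  deg(4) = 2
  deg(5) = 2

Step 2: Count vertices with odd degree:
  All vertices have even degree (0 odd-degree vertices)

Step 3: Apply Euler's theorem:
  - Eulerian circuit exists iff graph is connected and all vertices have even degree
  - Eulerian path exists iff graph is connected and has 0 or 2 odd-degree vertices

Graph is connected with 0 odd-degree vertices.
Both Eulerian circuit and Eulerian path exist.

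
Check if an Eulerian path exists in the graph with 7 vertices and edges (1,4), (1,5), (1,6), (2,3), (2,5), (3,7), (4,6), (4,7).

Step 1: Find the degree of each vertex:
  deg(1) = 3
  deg(2) = 2
  deg(3) = 2
  deg(4) = 3
  deg(5) = 2
  deg(6) = 2
  deg(7) = 2

Step 2: Count vertices with odd degree:
  Odd-degree vertices: 1, 4 (2 total)

Step 3: Apply Euler's theorem:
  - Eulerian circuit exists iff graph is connected and all vertices have even degree
  - Eulerian path exists iff graph is connected and has 0 or 2 odd-degree vertices

Graph is connected with exactly 2 odd-degree vertices (1, 4).
Eulerian path exists (starting and ending at the odd-degree vertices), but no Eulerian circuit.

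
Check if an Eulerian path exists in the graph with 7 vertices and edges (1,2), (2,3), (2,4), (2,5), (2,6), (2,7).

Step 1: Find the degree of each vertex:
  deg(1) = 1
  deg(2) = 6
  deg(3) = 1
  deg(4) = 1
  deg(5) = 1
  deg(6) = 1
  deg(7) = 1

Step 2: Count vertices with odd degree:
  Odd-degree vertices: 1, 3, 4, 5, 6, 7 (6 total)

Step 3: Apply Euler's theorem:
  - Eulerian circuit exists iff graph is connected and all vertices have even degree
  - Eulerian path exists iff graph is connected and has 0 or 2 odd-degree vertices

Graph has 6 odd-degree vertices (need 0 or 2).
Neither Eulerian path nor Eulerian circuit exists.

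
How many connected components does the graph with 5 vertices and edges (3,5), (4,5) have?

Step 1: Build adjacency list from edges:
  1: (none)
  2: (none)
  3: 5
  4: 5
  5: 3, 4

Step 2: Run BFS/DFS from vertex 1:
  Visited: {1}
  Reached 1 of 5 vertices

Step 3: Only 1 of 5 vertices reached. Graph is disconnected.
Connected components: {1}, {2}, {3, 4, 5}
Number of connected components: 3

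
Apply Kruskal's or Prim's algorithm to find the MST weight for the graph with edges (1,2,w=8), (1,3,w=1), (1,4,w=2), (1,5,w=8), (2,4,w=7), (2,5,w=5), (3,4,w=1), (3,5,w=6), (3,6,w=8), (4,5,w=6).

Apply Kruskal's algorithm (sort edges by weight, add if no cycle):

Sorted edges by weight:
  (1,3) w=1
  (3,4) w=1
  (1,4) w=2
  (2,5) w=5
  (3,5) w=6
  (4,5) w=6
  (2,4) w=7
  (1,2) w=8
  (1,5) w=8
  (3,6) w=8

Add edge (1,3) w=1 -- no cycle. Running total: 1
Add edge (3,4) w=1 -- no cycle. Running total: 2
Skip edge (1,4) w=2 -- would create cycle
Add edge (2,5) w=5 -- no cycle. Running total: 7
Add edge (3,5) w=6 -- no cycle. Running total: 13
Skip edge (4,5) w=6 -- would create cycle
Skip edge (2,4) w=7 -- would create cycle
Skip edge (1,2) w=8 -- would create cycle
Skip edge (1,5) w=8 -- would create cycle
Add edge (3,6) w=8 -- no cycle. Running total: 21

MST edges: (1,3,w=1), (3,4,w=1), (2,5,w=5), (3,5,w=6), (3,6,w=8)
Total MST weight: 1 + 1 + 5 + 6 + 8 = 21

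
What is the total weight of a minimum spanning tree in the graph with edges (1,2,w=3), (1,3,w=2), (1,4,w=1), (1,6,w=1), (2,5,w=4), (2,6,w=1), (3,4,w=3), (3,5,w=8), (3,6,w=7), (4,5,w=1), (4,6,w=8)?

Apply Kruskal's algorithm (sort edges by weight, add if no cycle):

Sorted edges by weight:
  (1,6) w=1
  (1,4) w=1
  (2,6) w=1
  (4,5) w=1
  (1,3) w=2
  (1,2) w=3
  (3,4) w=3
  (2,5) w=4
  (3,6) w=7
  (3,5) w=8
  (4,6) w=8

Add edge (1,6) w=1 -- no cycle. Running total: 1
Add edge (1,4) w=1 -- no cycle. Running total: 2
Add edge (2,6) w=1 -- no cycle. Running total: 3
Add edge (4,5) w=1 -- no cycle. Running total: 4
Add edge (1,3) w=2 -- no cycle. Running total: 6

MST edges: (1,6,w=1), (1,4,w=1), (2,6,w=1), (4,5,w=1), (1,3,w=2)
Total MST weight: 1 + 1 + 1 + 1 + 2 = 6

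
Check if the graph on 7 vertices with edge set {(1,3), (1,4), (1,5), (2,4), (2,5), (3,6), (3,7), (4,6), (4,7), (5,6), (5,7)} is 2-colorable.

Step 1: Attempt 2-coloring using BFS:
  Start at vertex 1, assign color 0
  Color vertex 3 with color 1 (neighbor of 1)
  Color vertex 4 with color 1 (neighbor of 1)
  Color vertex 5 with color 1 (neighbor of 1)
  Color vertex 6 with color 0 (neighbor of 3)
  Color vertex 7 with color 0 (neighbor of 3)
  Color vertex 2 with color 0 (neighbor of 4)

Step 2: 2-coloring succeeded. No conflicts found.
  Set A (color 0): {1, 2, 6, 7}
  Set B (color 1): {3, 4, 5}

The graph is bipartite with partition {1, 2, 6, 7}, {3, 4, 5}.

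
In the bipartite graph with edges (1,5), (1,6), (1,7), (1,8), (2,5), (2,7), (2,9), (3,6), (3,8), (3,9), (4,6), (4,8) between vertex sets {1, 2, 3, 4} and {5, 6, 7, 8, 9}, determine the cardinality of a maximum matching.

Step 1: List the neighbors of each left vertex:
  1: 5, 6, 7, 8
  2: 5, 7, 9
  3: 6, 8, 9
  4: 6, 8

Step 2: Greedily match left vertices, then look for augmenting paths:
  Match 1 -- 5
  Match 2 -- 7
  Match 3 -- 6
  Match 4 -- 8
  No augmenting path remains.

Step 3: Verify this is maximum:
  Matching size 4 = min(|L|, |R|) = min(4, 5), which is an upper bound, so this matching is maximum.

Maximum matching: {(1,5), (2,7), (3,6), (4,8)}
Size: 4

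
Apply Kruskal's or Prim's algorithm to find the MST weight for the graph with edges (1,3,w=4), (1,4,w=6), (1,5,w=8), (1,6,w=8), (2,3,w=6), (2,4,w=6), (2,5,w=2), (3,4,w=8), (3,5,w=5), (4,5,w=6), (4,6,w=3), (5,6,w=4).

Apply Kruskal's algorithm (sort edges by weight, add if no cycle):

Sorted edges by weight:
  (2,5) w=2
  (4,6) w=3
  (1,3) w=4
  (5,6) w=4
  (3,5) w=5
  (1,4) w=6
  (2,4) w=6
  (2,3) w=6
  (4,5) w=6
  (1,6) w=8
  (1,5) w=8
  (3,4) w=8

Add edge (2,5) w=2 -- no cycle. Running total: 2
Add edge (4,6) w=3 -- no cycle. Running total: 5
Add edge (1,3) w=4 -- no cycle. Running total: 9
Add edge (5,6) w=4 -- no cycle. Running total: 13
Add edge (3,5) w=5 -- no cycle. Running total: 18

MST edges: (2,5,w=2), (4,6,w=3), (1,3,w=4), (5,6,w=4), (3,5,w=5)
Total MST weight: 2 + 3 + 4 + 4 + 5 = 18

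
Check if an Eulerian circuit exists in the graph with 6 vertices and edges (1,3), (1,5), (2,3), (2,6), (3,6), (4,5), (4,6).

Step 1: Find the degree of each vertex:
  deg(1) = 2
  deg(2) = 2
  deg(3) = 3
  deg(4) = 2
  deg(5) = 2
  deg(6) = 3

Step 2: Count vertices with odd degree:
  Odd-degree vertices: 3, 6 (2 total)

Step 3: Apply Euler's theorem:
  - Eulerian circuit exists iff graph is connected and all vertices have even degree
  - Eulerian path exists iff graph is connected and has 0 or 2 odd-degree vertices

Graph is connected with exactly 2 odd-degree vertices (3, 6).
Eulerian path exists (starting and ending at the odd-degree vertices), but no Eulerian circuit.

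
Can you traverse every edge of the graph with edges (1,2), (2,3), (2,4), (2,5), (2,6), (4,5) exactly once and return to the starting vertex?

Step 1: Find the degree of each vertex:
  deg(1) = 1
  deg(2) = 5
  deg(3) = 1
  deg(4) = 2
  deg(5) = 2
  deg(6) = 1

Step 2: Count vertices with odd degree:
  Odd-degree vertices: 1, 2, 3, 6 (4 total)

Step 3: Apply Euler's theorem:
  - Eulerian circuit exists iff graph is connected and all vertices have even degree
  - Eulerian path exists iff graph is connected and has 0 or 2 odd-degree vertices

Graph has 4 odd-degree vertices (need 0 or 2).
Neither Eulerian path nor Eulerian circuit exists.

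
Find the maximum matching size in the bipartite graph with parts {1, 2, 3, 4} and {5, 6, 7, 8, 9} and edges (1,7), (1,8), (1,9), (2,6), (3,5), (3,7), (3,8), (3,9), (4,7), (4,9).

Step 1: List the neighbors of each left vertex:
  1: 7, 8, 9
  2: 6
  3: 5, 7, 8, 9
  4: 7, 9

Step 2: Greedily match left vertices, then look for augmenting paths:
  Match 1 -- 7
  Match 2 -- 6
  Match 3 -- 5
  Match 4 -- 9
  No augmenting path remains.

Step 3: Verify this is maximum:
  Matching size 4 = min(|L|, |R|) = min(4, 5), which is an upper bound, so this matching is maximum.

Maximum matching: {(1,7), (2,6), (3,5), (4,9)}
Size: 4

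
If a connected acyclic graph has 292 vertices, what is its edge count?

A tree on n vertices always has exactly n - 1 edges.
For n = 292: edges = 292 - 1 = 291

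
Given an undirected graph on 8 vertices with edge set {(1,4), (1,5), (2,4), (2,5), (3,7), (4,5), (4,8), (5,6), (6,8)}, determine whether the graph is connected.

Step 1: Build adjacency list from edges:
  1: 4, 5
  2: 4, 5
  3: 7
  4: 1, 2, 5, 8
  5: 1, 2, 4, 6
  6: 5, 8
  7: 3
  8: 4, 6

Step 2: Run BFS/DFS from vertex 1:
  Visited: {1, 4, 5, 2, 8, 6}
  Reached 6 of 8 vertices

Step 3: Only 6 of 8 vertices reached. Graph is disconnected.
Connected components: {1, 2, 4, 5, 6, 8}, {3, 7}
Answer: No, the graph is not connected (2 components).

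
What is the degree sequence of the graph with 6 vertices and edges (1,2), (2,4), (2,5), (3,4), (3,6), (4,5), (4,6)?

Step 1: Count edges incident to each vertex:
  deg(1) = 1 (neighbors: 2)
  deg(2) = 3 (neighbors: 1, 4, 5)
  deg(3) = 2 (neighbors: 4, 6)
  deg(4) = 4 (neighbors: 2, 3, 5, 6)
  deg(5) = 2 (neighbors: 2, 4)
  deg(6) = 2 (neighbors: 3, 4)

Step 2: Sort degrees in non-increasing order:
  Degrees: [1, 3, 2, 4, 2, 2] -> sorted: [4, 3, 2, 2, 2, 1]

Degree sequence: [4, 3, 2, 2, 2, 1]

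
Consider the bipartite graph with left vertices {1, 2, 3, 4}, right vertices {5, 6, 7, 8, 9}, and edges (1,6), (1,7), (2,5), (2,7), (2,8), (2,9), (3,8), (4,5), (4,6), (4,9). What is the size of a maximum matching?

Step 1: List the neighbors of each left vertex:
  1: 6, 7
  2: 5, 7, 8, 9
  3: 8
  4: 5, 6, 9

Step 2: Greedily match left vertices, then look for augmenting paths:
  Match 1 -- 6
  Match 2 -- 5
  Match 3 -- 8
  Match 4 -- 9
  No augmenting path remains.

Step 3: Verify this is maximum:
  Matching size 4 = min(|L|, |R|) = min(4, 5), which is an upper bound, so this matching is maximum.

Maximum matching: {(1,6), (2,5), (3,8), (4,9)}
Size: 4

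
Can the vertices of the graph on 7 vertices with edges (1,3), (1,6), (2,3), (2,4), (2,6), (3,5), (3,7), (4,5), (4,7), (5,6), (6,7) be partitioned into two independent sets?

Step 1: Attempt 2-coloring using BFS:
  Start at vertex 1, assign color 0
  Color vertex 3 with color 1 (neighbor of 1)
  Color vertex 6 with color 1 (neighbor of 1)
  Color vertex 2 with color 0 (neighbor of 3)
  Color vertex 5 with color 0 (neighbor of 3)
  Color vertex 7 with color 0 (neighbor of 3)
  Color vertex 4 with color 1 (neighbor of 2)

Step 2: 2-coloring succeeded. No conflicts found.
  Set A (color 0): {1, 2, 5, 7}
  Set B (color 1): {3, 4, 6}

The graph is bipartite with partition {1, 2, 5, 7}, {3, 4, 6}.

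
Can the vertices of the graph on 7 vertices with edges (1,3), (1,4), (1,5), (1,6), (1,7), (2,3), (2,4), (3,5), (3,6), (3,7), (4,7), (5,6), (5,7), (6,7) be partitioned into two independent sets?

Step 1: Attempt 2-coloring using BFS:
  Start at vertex 1, assign color 0
  Color vertex 3 with color 1 (neighbor of 1)
  Color vertex 4 with color 1 (neighbor of 1)
  Color vertex 5 with color 1 (neighbor of 1)
  Color vertex 6 with color 1 (neighbor of 1)
  Color vertex 7 with color 1 (neighbor of 1)
  Color vertex 2 with color 0 (neighbor of 3)

Step 2: Conflict found! Vertices 3 and 5 are adjacent but have the same color.
This means the graph contains an odd cycle.

The graph is NOT bipartite.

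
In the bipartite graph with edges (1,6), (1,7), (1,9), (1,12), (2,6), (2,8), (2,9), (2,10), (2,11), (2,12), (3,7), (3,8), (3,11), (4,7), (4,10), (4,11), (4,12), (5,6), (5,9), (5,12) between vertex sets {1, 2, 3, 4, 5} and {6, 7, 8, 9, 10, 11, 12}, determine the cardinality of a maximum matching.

Step 1: List the neighbors of each left vertex:
  1: 6, 7, 9, 12
  2: 6, 8, 9, 10, 11, 12
  3: 7, 8, 11
  4: 7, 10, 11, 12
  5: 6, 9, 12

Step 2: Greedily match left vertices, then look for augmenting paths:
  Match 1 -- 6
  Match 2 -- 8
  Match 3 -- 7
  Match 4 -- 10
  Match 5 -- 9
  No augmenting path remains.

Step 3: Verify this is maximum:
  Matching size 5 = min(|L|, |R|) = min(5, 7), which is an upper bound, so this matching is maximum.

Maximum matching: {(1,6), (2,8), (3,7), (4,10), (5,9)}
Size: 5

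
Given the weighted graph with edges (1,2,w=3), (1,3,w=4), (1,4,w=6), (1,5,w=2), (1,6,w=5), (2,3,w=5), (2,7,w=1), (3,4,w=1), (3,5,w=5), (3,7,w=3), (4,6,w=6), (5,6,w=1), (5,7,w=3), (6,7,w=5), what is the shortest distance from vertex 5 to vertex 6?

Step 1: Build adjacency list with weights:
  1: 2(w=3), 3(w=4), 4(w=6), 5(w=2), 6(w=5)
  2: 1(w=3), 3(w=5), 7(w=1)
  3: 1(w=4), 2(w=5), 4(w=1), 5(w=5), 7(w=3)
  4: 1(w=6), 3(w=1), 6(w=6)
  5: 1(w=2), 3(w=5), 6(w=1), 7(w=3)
  6: 1(w=5), 4(w=6), 5(w=1), 7(w=5)
  7: 2(w=1), 3(w=3), 5(w=3), 6(w=5)

Step 2: Apply Dijkstra's algorithm from vertex 5:
  Visit vertex 5 (distance=0)
    Update dist[1] = 2
    Update dist[3] = 5
    Update dist[6] = 1
    Update dist[7] = 3
  Visit vertex 6 (distance=1)
    Update dist[4] = 7

Step 3: Shortest path: 5 -> 6
Total weight: 1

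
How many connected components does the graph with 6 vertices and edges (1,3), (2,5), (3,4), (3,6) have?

Step 1: Build adjacency list from edges:
  1: 3
  2: 5
  3: 1, 4, 6
  4: 3
  5: 2
  6: 3

Step 2: Run BFS/DFS from vertex 1:
  Visited: {1, 3, 4, 6}
  Reached 4 of 6 vertices

Step 3: Only 4 of 6 vertices reached. Graph is disconnected.
Connected components: {1, 3, 4, 6}, {2, 5}
Number of connected components: 2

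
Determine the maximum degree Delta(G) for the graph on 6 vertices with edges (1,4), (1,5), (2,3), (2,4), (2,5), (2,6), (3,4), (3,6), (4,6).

Step 1: Count edges incident to each vertex:
  deg(1) = 2 (neighbors: 4, 5)
  deg(2) = 4 (neighbors: 3, 4, 5, 6)
  deg(3) = 3 (neighbors: 2, 4, 6)
  deg(4) = 4 (neighbors: 1, 2, 3, 6)
  deg(5) = 2 (neighbors: 1, 2)
  deg(6) = 3 (neighbors: 2, 3, 4)

Step 2: Find maximum:
  max(2, 4, 3, 4, 2, 3) = 4 (vertex 2)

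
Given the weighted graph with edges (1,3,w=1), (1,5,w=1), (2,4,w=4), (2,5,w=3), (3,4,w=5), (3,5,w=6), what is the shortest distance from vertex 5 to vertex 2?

Step 1: Build adjacency list with weights:
  1: 3(w=1), 5(w=1)
  2: 4(w=4), 5(w=3)
  3: 1(w=1), 4(w=5), 5(w=6)
  4: 2(w=4), 3(w=5)
  5: 1(w=1), 2(w=3), 3(w=6)

Step 2: Apply Dijkstra's algorithm from vertex 5:
  Visit vertex 5 (distance=0)
    Update dist[1] = 1
    Update dist[2] = 3
    Update dist[3] = 6
  Visit vertex 1 (distance=1)
    Update dist[3] = 2
  Visit vertex 3 (distance=2)
    Update dist[4] = 7
  Visit vertex 2 (distance=3)

Step 3: Shortest path: 5 -> 2
Total weight: 3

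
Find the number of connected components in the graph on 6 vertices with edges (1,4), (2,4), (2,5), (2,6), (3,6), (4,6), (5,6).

Step 1: Build adjacency list from edges:
  1: 4
  2: 4, 5, 6
  3: 6
  4: 1, 2, 6
  5: 2, 6
  6: 2, 3, 4, 5

Step 2: Run BFS/DFS from vertex 1:
  Visited: {1, 4, 2, 6, 5, 3}
  Reached 6 of 6 vertices

Step 3: All 6 vertices reached from vertex 1, so the graph is connected.
Number of connected components: 1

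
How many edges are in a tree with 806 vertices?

A tree on n vertices always has exactly n - 1 edges.
For n = 806: edges = 806 - 1 = 805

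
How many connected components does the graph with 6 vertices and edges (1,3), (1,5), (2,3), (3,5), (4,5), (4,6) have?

Step 1: Build adjacency list from edges:
  1: 3, 5
  2: 3
  3: 1, 2, 5
  4: 5, 6
  5: 1, 3, 4
  6: 4

Step 2: Run BFS/DFS from vertex 1:
  Visited: {1, 3, 5, 2, 4, 6}
  Reached 6 of 6 vertices

Step 3: All 6 vertices reached from vertex 1, so the graph is connected.
Number of connected components: 1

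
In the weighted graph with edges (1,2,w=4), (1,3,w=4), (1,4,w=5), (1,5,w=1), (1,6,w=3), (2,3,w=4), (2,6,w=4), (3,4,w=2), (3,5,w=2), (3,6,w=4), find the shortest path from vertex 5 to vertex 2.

Step 1: Build adjacency list with weights:
  1: 2(w=4), 3(w=4), 4(w=5), 5(w=1), 6(w=3)
  2: 1(w=4), 3(w=4), 6(w=4)
  3: 1(w=4), 2(w=4), 4(w=2), 5(w=2), 6(w=4)
  4: 1(w=5), 3(w=2)
  5: 1(w=1), 3(w=2)
  6: 1(w=3), 2(w=4), 3(w=4)

Step 2: Apply Dijkstra's algorithm from vertex 5:
  Visit vertex 5 (distance=0)
    Update dist[1] = 1
    Update dist[3] = 2
  Visit vertex 1 (distance=1)
    Update dist[2] = 5
    Update dist[4] = 6
    Update dist[6] = 4
  Visit vertex 3 (distance=2)
    Update dist[4] = 4
  Visit vertex 4 (distance=4)
  Visit vertex 6 (distance=4)
  Visit vertex 2 (distance=5)

Step 3: Shortest path: 5 -> 1 -> 2
Total weight: 1 + 4 = 5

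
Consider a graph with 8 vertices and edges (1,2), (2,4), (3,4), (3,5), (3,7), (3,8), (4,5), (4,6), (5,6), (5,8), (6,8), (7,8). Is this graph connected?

Step 1: Build adjacency list from edges:
  1: 2
  2: 1, 4
  3: 4, 5, 7, 8
  4: 2, 3, 5, 6
  5: 3, 4, 6, 8
  6: 4, 5, 8
  7: 3, 8
  8: 3, 5, 6, 7

Step 2: Run BFS/DFS from vertex 1:
  Visited: {1, 2, 4, 3, 5, 6, 7, 8}
  Reached 8 of 8 vertices

Step 3: All 8 vertices reached from vertex 1, so the graph is connected.
Answer: Yes, the graph is connected.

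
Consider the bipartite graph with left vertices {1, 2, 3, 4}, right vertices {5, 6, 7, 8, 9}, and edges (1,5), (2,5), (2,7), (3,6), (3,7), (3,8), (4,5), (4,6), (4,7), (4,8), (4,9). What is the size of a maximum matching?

Step 1: List the neighbors of each left vertex:
  1: 5
  2: 5, 7
  3: 6, 7, 8
  4: 5, 6, 7, 8, 9

Step 2: Greedily match left vertices, then look for augmenting paths:
  Match 1 -- 5
  Match 2 -- 7
  Match 3 -- 6
  Match 4 -- 8
  No augmenting path remains.

Step 3: Verify this is maximum:
  Matching size 4 = min(|L|, |R|) = min(4, 5), which is an upper bound, so this matching is maximum.

Maximum matching: {(1,5), (2,7), (3,6), (4,8)}
Size: 4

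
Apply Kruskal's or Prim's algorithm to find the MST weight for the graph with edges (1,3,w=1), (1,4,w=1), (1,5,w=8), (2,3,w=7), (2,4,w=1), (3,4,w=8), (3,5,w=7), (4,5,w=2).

Apply Kruskal's algorithm (sort edges by weight, add if no cycle):

Sorted edges by weight:
  (1,4) w=1
  (1,3) w=1
  (2,4) w=1
  (4,5) w=2
  (2,3) w=7
  (3,5) w=7
  (1,5) w=8
  (3,4) w=8

Add edge (1,4) w=1 -- no cycle. Running total: 1
Add edge (1,3) w=1 -- no cycle. Running total: 2
Add edge (2,4) w=1 -- no cycle. Running total: 3
Add edge (4,5) w=2 -- no cycle. Running total: 5

MST edges: (1,4,w=1), (1,3,w=1), (2,4,w=1), (4,5,w=2)
Total MST weight: 1 + 1 + 1 + 2 = 5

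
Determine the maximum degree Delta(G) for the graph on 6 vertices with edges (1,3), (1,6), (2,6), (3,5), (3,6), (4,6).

Step 1: Count edges incident to each vertex:
  deg(1) = 2 (neighbors: 3, 6)
  deg(2) = 1 (neighbors: 6)
  deg(3) = 3 (neighbors: 1, 5, 6)
  deg(4) = 1 (neighbors: 6)
  deg(5) = 1 (neighbors: 3)
  deg(6) = 4 (neighbors: 1, 2, 3, 4)

Step 2: Find maximum:
  max(2, 1, 3, 1, 1, 4) = 4 (vertex 6)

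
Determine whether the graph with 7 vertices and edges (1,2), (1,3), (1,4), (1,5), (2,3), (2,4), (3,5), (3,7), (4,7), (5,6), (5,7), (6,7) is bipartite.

Step 1: Attempt 2-coloring using BFS:
  Start at vertex 1, assign color 0
  Color vertex 2 with color 1 (neighbor of 1)
  Color vertex 3 with color 1 (neighbor of 1)
  Color vertex 4 with color 1 (neighbor of 1)
  Color vertex 5 with color 1 (neighbor of 1)

Step 2: Conflict found! Vertices 2 and 3 are adjacent but have the same color.
This means the graph contains an odd cycle.

The graph is NOT bipartite.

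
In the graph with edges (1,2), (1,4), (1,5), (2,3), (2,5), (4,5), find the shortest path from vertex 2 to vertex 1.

Step 1: Build adjacency list:
  1: 2, 4, 5
  2: 1, 3, 5
  3: 2
  4: 1, 5
  5: 1, 2, 4

Step 2: BFS from vertex 2 to find shortest path to 1:
  vertex 1 reached at distance 1

Step 3: Shortest path: 2 -> 1
Path length: 1 edge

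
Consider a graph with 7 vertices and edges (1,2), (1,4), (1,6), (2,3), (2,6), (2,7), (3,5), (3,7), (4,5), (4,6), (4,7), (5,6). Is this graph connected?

Step 1: Build adjacency list from edges:
  1: 2, 4, 6
  2: 1, 3, 6, 7
  3: 2, 5, 7
  4: 1, 5, 6, 7
  5: 3, 4, 6
  6: 1, 2, 4, 5
  7: 2, 3, 4

Step 2: Run BFS/DFS from vertex 1:
  Visited: {1, 2, 4, 6, 3, 7, 5}
  Reached 7 of 7 vertices

Step 3: All 7 vertices reached from vertex 1, so the graph is connected.
Answer: Yes, the graph is connected.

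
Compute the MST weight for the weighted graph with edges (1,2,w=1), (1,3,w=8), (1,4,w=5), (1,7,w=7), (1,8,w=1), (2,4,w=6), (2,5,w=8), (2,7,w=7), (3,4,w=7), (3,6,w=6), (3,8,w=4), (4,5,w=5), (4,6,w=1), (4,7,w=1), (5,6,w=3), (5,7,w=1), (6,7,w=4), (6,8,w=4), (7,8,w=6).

Apply Kruskal's algorithm (sort edges by weight, add if no cycle):

Sorted edges by weight:
  (1,2) w=1
  (1,8) w=1
  (4,6) w=1
  (4,7) w=1
  (5,7) w=1
  (5,6) w=3
  (3,8) w=4
  (6,7) w=4
  (6,8) w=4
  (1,4) w=5
  (4,5) w=5
  (2,4) w=6
  (3,6) w=6
  (7,8) w=6
  (1,7) w=7
  (2,7) w=7
  (3,4) w=7
  (1,3) w=8
  (2,5) w=8

Add edge (1,2) w=1 -- no cycle. Running total: 1
Add edge (1,8) w=1 -- no cycle. Running total: 2
Add edge (4,6) w=1 -- no cycle. Running total: 3
Add edge (4,7) w=1 -- no cycle. Running total: 4
Add edge (5,7) w=1 -- no cycle. Running total: 5
Skip edge (5,6) w=3 -- would create cycle
Add edge (3,8) w=4 -- no cycle. Running total: 9
Skip edge (6,7) w=4 -- would create cycle
Add edge (6,8) w=4 -- no cycle. Running total: 13

MST edges: (1,2,w=1), (1,8,w=1), (4,6,w=1), (4,7,w=1), (5,7,w=1), (3,8,w=4), (6,8,w=4)
Total MST weight: 1 + 1 + 1 + 1 + 1 + 4 + 4 = 13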